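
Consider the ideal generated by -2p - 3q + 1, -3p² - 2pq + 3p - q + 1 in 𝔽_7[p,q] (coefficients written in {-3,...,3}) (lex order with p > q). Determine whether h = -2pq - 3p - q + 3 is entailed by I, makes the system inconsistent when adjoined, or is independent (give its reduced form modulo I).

Adjoining -2pq - 3p - q + 3 makes the ideal the whole ring: the system is inconsistent.

First compute the reduced Gröbner basis of I by Buchberger's algorithm.
f_1 = -2p - 3q + 1, LT = p.
f_2 = -3p² - 2pq + 3p - q + 1, LT = p².

S(f_1,f_2): lcm = p². S = 2pq - 3p + 2q - 2.
  leading term pq: subtract (-q)·f_1 from 2pq - 3p + 2q - 2 → -3p - 3q² + 3q - 2
  leading term p: subtract (-2)·f_1 from -3p - 3q² + 3q - 2 → -3q² - 3q
  leading term q²: no divisor's leading term divides it; move -3q² to the remainder.
  leading term q: no divisor's leading term divides it; move -3q to the remainder.
  remainder -3q² - 3q ≠ 0; add k_3 = -3q² - 3q to the basis.

The other S-polynomials (S(f_1,k_3), S(f_2,k_3)) all reduce to 0 modulo the current basis, so we have a Gröbner basis.
Inter-reduce: drop elements whose leading term is divisible by another's, tail-reduce, and make monic.
Reduced Gröbner basis: {p - 2q + 3, q² + q}.
Label its elements g_1 = p - 2q + 3, g_2 = q² + q.

Reduce h = -2pq - 3p - q + 3 modulo G:
  leading term pq: subtract (-2q)·g_1 from -2pq - 3p - q + 3 → -3p + 3q² - 2q + 3
  leading term p: subtract (-3)·g_1 from -3p + 3q² - 2q + 3 → 3q² - q - 2
  leading term q²: subtract (3)·g_2 from 3q² - q - 2 → 3q - 2
  leading term q: no divisor's leading term divides it; move 3q to the remainder.
  leading term 1: no divisor's leading term divides it; move -2 to the remainder.
  normal form = 3q - 2.
The normal form is nonzero, so h ∉ I. Since h minus its normal form lies in I, I + (h) = I + (r) where r = 3q - 2; decide whether this ideal is the whole ring.
Run Buchberger on G together with r (pairs among the g_i already reduce to 0 since G is a Gröbner basis):
g_1 = p - 2q + 3, LT = p.
g_2 = q² + q, LT = q².
r = 3q - 2, LT = q.

S(g_2,r): lcm = q². S = -3q.
  leading term q: subtract (-1)·r from -3q → -2
  leading term 1: no divisor's leading term divides it; move -2 to the remainder.
  remainder -2 ≠ 0; add m_4 = -2 to the basis.

The other S-polynomials (S(g_1,g_2), S(g_1,r), S(g_1,m_4), S(g_2,m_4), S(r,m_4)) all reduce to 0 modulo the current basis, so we have a Gröbner basis.
Inter-reduce: drop elements whose leading term is divisible by another's, tail-reduce, and make monic.
Reduced Gröbner basis: {1}.
The reduced Gröbner basis of I + (h) is {1}: the ideal is the whole ring, so the enlarged system has no common solution — adjoining h is inconsistent.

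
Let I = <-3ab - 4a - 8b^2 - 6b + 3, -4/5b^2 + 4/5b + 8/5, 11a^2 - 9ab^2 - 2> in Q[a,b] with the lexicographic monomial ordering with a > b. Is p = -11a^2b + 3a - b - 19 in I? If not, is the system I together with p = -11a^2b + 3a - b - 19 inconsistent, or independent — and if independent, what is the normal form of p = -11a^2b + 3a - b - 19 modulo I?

First compute the reduced Gröbner basis of I by Buchberger's algorithm.
f_1 = -3ab - 4a - 8b^2 - 6b + 3, LT = ab.
f_2 = -4/5b^2 + 4/5b + 8/5, LT = b^2.
f_3 = 11a^2 - 9ab^2 - 2, LT = a^2.

S(f_1,f_2): lcm = ab^2. S = 7/3ab + 2a + 8/3b^3 + 2b^2 - b.
  reduce S modulo (f_1, f_2, f_3):
  remainder -10/9a - 17/9b - 7/9 ≠ 0; add h_4 = -10/9a - 17/9b - 7/9 to the basis.

S(f_1,f_3): lcm = a^2b. S = 4/3a^2 + 9/11ab^3 + 8/3ab^2 + 2ab - a + 2/11b.
  reduce S modulo (f_1, f_2, f_3, h_4):
  remainder -11017/330b - 11017/330 ≠ 0; add h_5 = -11017/330b - 11017/330 to the basis.

The other S-polynomials (S(f_2,f_3), S(f_1,h_4), S(f_2,h_4), S(f_3,h_4), S(f_1,h_5), S(f_2,h_5), S(f_3,h_5), S(h_4,h_5)) all reduce to 0 modulo the current basis, so we have a Gröbner basis.
Inter-reduce: drop elements whose leading term is divisible by another's, tail-reduce, and make monic.
Reduced Gröbner basis: {a - 1, b + 1}.
Label its elements g_1 = a - 1, g_2 = b + 1.

Reduce p = -11a^2b + 3a - b - 19 modulo G:
  leading term a^2b: subtract (-11ab)·g_1 from -11a^2b + 3a - b - 19 → -11ab + 3a - b - 19
  leading term ab: subtract (-11b)·g_1 from -11ab + 3a - b - 19 → 3a - 12b - 19
  leading term a: subtract (3)·g_1 from 3a - 12b - 19 → -12b - 16
  leading term b: subtract (-12)·g_2 from -12b - 16 → -4
  leading term 1: no divisor's leading term divides it; move -4 to the remainder.
  normal form = -4.
The normal form is nonzero, so p ∉ I. Since p minus its normal form lies in I, I + (p) = I + (r) where r = -4; decide whether this ideal is the whole ring.
Here r = -4 is a nonzero constant, hence a unit: 1 ∈ I + (p), the Gröbner basis of I + (p) is {1}, and the enlarged system has no common solution — adjoining p is inconsistent.

Ideal membership is decidable via reduction modulo a Gröbner basis.

Adjoining -11a^2b + 3a - b - 19 makes the ideal the whole ring: the system is inconsistent.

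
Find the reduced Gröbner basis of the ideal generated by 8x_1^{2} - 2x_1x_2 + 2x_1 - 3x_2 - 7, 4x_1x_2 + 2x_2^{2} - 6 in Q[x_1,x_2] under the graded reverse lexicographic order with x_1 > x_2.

f_1 = 8x_1^{2} - 2x_1x_2 + 2x_1 - 3x_2 - 7, LT = x_1^{2}.
f_2 = 4x_1x_2 + 2x_2^{2} - 6, LT = x_1x_2.

S(f_1,f_2): lcm = x_1^{2}x_2. S = -\tfrac{3}{4}x_1x_2^{2} + \tfrac{1}{4}x_1x_2 - \tfrac{3}{8}x_2^{2} + \tfrac{3}{2}x_1 - \tfrac{7}{8}x_2.
  leading term x_1x_2^{2}: subtract (-\tfrac{3}{16}x_2)·f_2 from -\tfrac{3}{4}x_1x_2^{2} + \tfrac{1}{4}x_1x_2 - \tfrac{3}{8}x_2^{2} + \tfrac{3}{2}x_1 - \tfrac{7}{8}x_2 → \tfrac{3}{8}x_2^{3} + \tfrac{1}{4}x_1x_2 - \tfrac{3}{8}x_2^{2} + \tfrac{3}{2}x_1 - 2x_2
  leading term x_2^{3}: no divisor's leading term divides it; move \tfrac{3}{8}x_2^{3} to the remainder.
  leading term x_1x_2: subtract (\tfrac{1}{16})·f_2 from \tfrac{1}{4}x_1x_2 - \tfrac{3}{8}x_2^{2} + \tfrac{3}{2}x_1 - 2x_2 → -\tfrac{1}{2}x_2^{2} + \tfrac{3}{2}x_1 - 2x_2 + \tfrac{3}{8}
  leading term x_2^{2}: no divisor's leading term divides it; move -\tfrac{1}{2}x_2^{2} to the remainder.
  leading term x_1: no divisor's leading term divides it; move \tfrac{3}{2}x_1 to the remainder.
  leading term x_2: no divisor's leading term divides it; move -2x_2 to the remainder.
  leading term 1: no divisor's leading term divides it; move \tfrac{3}{8} to the remainder.
  remainder \tfrac{3}{8}x_2^{3} - \tfrac{1}{2}x_2^{2} + \tfrac{3}{2}x_1 - 2x_2 + \tfrac{3}{8} ≠ 0; add g_3 = \tfrac{3}{8}x_2^{3} - \tfrac{1}{2}x_2^{2} + \tfrac{3}{2}x_1 - 2x_2 + \tfrac{3}{8} to the basis.

S(f_1,g_3): leading monomials are coprime, so the S-polynomial reduces to 0 (Buchberger's first criterion).
S(f_2,g_3): lcm = x_1x_2^{3}. S = \tfrac{1}{2}x_2^{4} + \tfrac{4}{3}x_1x_2^{2} - 4x_1^{2} + \tfrac{16}{3}x_1x_2 - \tfrac{3}{2}x_2^{2} - x_1.
  leading term x_2^{4}: subtract (\tfrac{4}{3}x_2)·g_3 from \tfrac{1}{2}x_2^{4} + \tfrac{4}{3}x_1x_2^{2} - 4x_1^{2} + \tfrac{16}{3}x_1x_2 - \tfrac{3}{2}x_2^{2} - x_1 → \tfrac{4}{3}x_1x_2^{2} + \tfrac{2}{3}x_2^{3} - 4x_1^{2} + \tfrac{10}{3}x_1x_2 + \tfrac{7}{6}x_2^{2} - x_1 - \tfrac{1}{2}x_2
  leading term x_1x_2^{2}: subtract (\tfrac{1}{3}x_2)·f_2 from \tfrac{4}{3}x_1x_2^{2} + \tfrac{2}{3}x_2^{3} - 4x_1^{2} + \tfrac{10}{3}x_1x_2 + \tfrac{7}{6}x_2^{2} - x_1 - \tfrac{1}{2}x_2 → -4x_1^{2} + \tfrac{10}{3}x_1x_2 + \tfrac{7}{6}x_2^{2} - x_1 + \tfrac{3}{2}x_2
  leading term x_1^{2}: subtract (-\tfrac{1}{2})·f_1 from -4x_1^{2} + \tfrac{10}{3}x_1x_2 + \tfrac{7}{6}x_2^{2} - x_1 + \tfrac{3}{2}x_2 → \tfrac{7}{3}x_1x_2 + \tfrac{7}{6}x_2^{2} - \tfrac{7}{2}
  leading term x_1x_2: subtract (\tfrac{7}{12})·f_2 from \tfrac{7}{3}x_1x_2 + \tfrac{7}{6}x_2^{2} - \tfrac{7}{2} → 0
  remainder 0.

Every S-polynomial of the final basis reduces to 0, so we have a Gröbner basis.

G = {x_2^{3} - \tfrac{4}{3}x_2^{2} + 4x_1 - \tfrac{16}{3}x_2 + 1, x_1^{2} + \tfrac{1}{8}x_2^{2} + \tfrac{1}{4}x_1 - \tfrac{3}{8}x_2 - \tfrac{5}{4}, x_1x_2 + \tfrac{1}{2}x_2^{2} - \tfrac{3}{2}}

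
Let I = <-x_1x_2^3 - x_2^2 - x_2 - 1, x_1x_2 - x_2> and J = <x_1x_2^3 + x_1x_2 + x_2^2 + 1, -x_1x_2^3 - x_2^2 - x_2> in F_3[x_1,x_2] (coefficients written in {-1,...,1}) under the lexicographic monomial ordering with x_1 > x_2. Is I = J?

No, the ideals differ.

For a fixed monomial order, each ideal has a unique reduced Gröbner basis; comparing bases decides equality.
Buchberger on the first generating set:
f_1 = -x_1x_2^3 - x_2^2 - x_2 - 1, LT = x_1x_2^3.
f_2 = x_1x_2 - x_2, LT = x_1x_2.

S(f_1,f_2): lcm = x_1x_2^3. S = x_2^3 + x_2^2 + x_2 + 1.
  leading term x_2^3: no divisor's leading term divides it; move x_2^3 to the remainder.
  leading term x_2^2: no divisor's leading term divides it; move x_2^2 to the remainder.
  leading term x_2: no divisor's leading term divides it; move x_2 to the remainder.
  leading term 1: no divisor's leading term divides it; move 1 to the remainder.
  remainder x_2^3 + x_2^2 + x_2 + 1 ≠ 0; add g_3 = x_2^3 + x_2^2 + x_2 + 1 to the basis.

S(f_1,g_3): lcm = x_1x_2^3. S = -x_1x_2^2 - x_1x_2 - x_1 + x_2^2 + x_2 + 1.
  leading term x_1x_2^2: subtract (-x_2)·f_2 from -x_1x_2^2 - x_1x_2 - x_1 + x_2^2 + x_2 + 1 → -x_1x_2 - x_1 + x_2 + 1
  leading term x_1x_2: subtract (-1)·f_2 from -x_1x_2 - x_1 + x_2 + 1 → -x_1 + 1
  leading term x_1: no divisor's leading term divides it; move -x_1 to the remainder.
  leading term 1: no divisor's leading term divides it; move 1 to the remainder.
  remainder -x_1 + 1 ≠ 0; add g_4 = -x_1 + 1 to the basis.

The other S-polynomials (S(f_2,g_3), S(f_1,g_4), S(f_2,g_4), S(g_3,g_4)) all reduce to 0 modulo the current basis, so we have a Gröbner basis.
Inter-reduce: drop elements whose leading term is divisible by another's, tail-reduce, and make monic.
Reduced Gröbner basis: {x_1 - 1, x_2^3 + x_2^2 + x_2 + 1}.

Buchberger on the second generating set:
h_1 = x_1x_2^3 + x_1x_2 + x_2^2 + 1, LT = x_1x_2^3.
h_2 = -x_1x_2^3 - x_2^2 - x_2, LT = x_1x_2^3.

S(h_1,h_2): lcm = x_1x_2^3. S = x_1x_2 - x_2 + 1.
  leading term x_1x_2: no divisor's leading term divides it; move x_1x_2 to the remainder.
  leading term x_2: no divisor's leading term divides it; move -x_2 to the remainder.
  leading term 1: no divisor's leading term divides it; move 1 to the remainder.
  remainder x_1x_2 - x_2 + 1 ≠ 0; add k_3 = x_1x_2 - x_2 + 1 to the basis.

S(h_1,k_3): lcm = x_1x_2^3. S = x_1x_2 + x_2^3 + 1.
  leading term x_1x_2: subtract (1)·k_3 from x_1x_2 + x_2^3 + 1 → x_2^3 + x_2
  leading term x_2^3: no divisor's leading term divides it; move x_2^3 to the remainder.
  leading term x_2: no divisor's leading term divides it; move x_2 to the remainder.
  remainder x_2^3 + x_2 ≠ 0; add k_4 = x_2^3 + x_2 to the basis.

S(h_1,k_4): lcm = x_1x_2^3. S = x_2^2 + 1.
  leading term x_2^2: no divisor's leading term divides it; move x_2^2 to the remainder.
  leading term 1: no divisor's leading term divides it; move 1 to the remainder.
  remainder x_2^2 + 1 ≠ 0; add k_5 = x_2^2 + 1 to the basis.

S(k_3,k_5): lcm = x_1x_2^2. S = -x_1 - x_2^2 + x_2.
  leading term x_1: no divisor's leading term divides it; move -x_1 to the remainder.
  leading term x_2^2: subtract (-1)·k_5 from -x_2^2 + x_2 → x_2 + 1
  leading term x_2: no divisor's leading term divides it; move x_2 to the remainder.
  leading term 1: no divisor's leading term divides it; move 1 to the remainder.
  remainder -x_1 + x_2 + 1 ≠ 0; add k_6 = -x_1 + x_2 + 1 to the basis.

The other S-polynomials (S(h_2,k_3), S(h_2,k_4), S(k_3,k_4), S(h_1,k_5), S(h_2,k_5), S(k_4,k_5), S(h_1,k_6), S(h_2,k_6), S(k_3,k_6), S(k_4,k_6), S(k_5,k_6)) all reduce to 0 modulo the current basis, so we have a Gröbner basis.
Inter-reduce: drop elements whose leading term is divisible by another's, tail-reduce, and make monic.
Reduced Gröbner basis: {x_1 - x_2 - 1, x_2^2 + 1}.

Since the reduced bases disagree, the two ideals are not the same.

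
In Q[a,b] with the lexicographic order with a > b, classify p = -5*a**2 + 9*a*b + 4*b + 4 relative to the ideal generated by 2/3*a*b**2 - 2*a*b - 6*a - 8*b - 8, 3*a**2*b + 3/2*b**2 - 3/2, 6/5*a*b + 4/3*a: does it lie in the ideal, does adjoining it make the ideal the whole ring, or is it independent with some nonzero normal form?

First compute the reduced Gröbner basis of I by Buchberger's algorithm.
f_1 = 2/3*a*b**2 - 2*a*b - 6*a - 8*b - 8, LT = a*b**2.
f_2 = 3*a**2*b + 3/2*b**2 - 3/2, LT = a**2*b.
f_3 = 6/5*a*b + 4/3*a, LT = a*b.

S(f_1,f_2): lcm = a**2*b**2. S = -3*a**2*b - 9*a**2 - 12*a*b - 12*a - 1/2*b**3 + 1/2*b.
  reduce S modulo (f_1, f_2, f_3):
  remainder -9*a**2 + 4/3*a - 1/2*b**3 + 3/2*b**2 + 1/2*b - 3/2 ≠ 0; add h_4 = -9*a**2 + 4/3*a - 1/2*b**3 + 3/2*b**2 + 1/2*b - 3/2 to the basis.

S(f_1,f_3): lcm = a*b**2. S = -37/9*a*b - 9*a - 12*b - 12.
  reduce S modulo (f_1, f_2, f_3, h_4):
  remainder -359/81*a - 12*b - 12 ≠ 0; add h_5 = -359/81*a - 12*b - 12 to the basis.

S(f_2,f_3): lcm = a**2*b. S = -10/9*a**2 + 1/2*b**2 - 1/2.
  reduce S modulo (f_1, f_2, f_3, h_4, h_5):
  remainder 5/81*b**3 + 17/54*b**2 + 11165/29079*b + 2537/19386 ≠ 0; add h_6 = 5/81*b**3 + 17/54*b**2 + 11165/29079*b + 2537/19386 to the basis.

S(f_1,h_4): lcm = a**2*b**2. S = -3*a**2*b - 9*a**2 + 4/27*a*b**2 - 12*a*b - 12*a - 1/18*b**5 + 1/6*b**4 + 1/18*b**3 - 1/6*b**2.
  reduce S modulo (f_1, f_2, f_3, h_4, h_5, h_6):
  remainder 3059331/718000*b**2 + 194891836/28998225*b + 5706648419/2319858000 ≠ 0; add h_7 = 3059331/718000*b**2 + 194891836/28998225*b + 5706648419/2319858000 to the basis.

S(f_2,h_4): lcm = a**2*b. S = 4/27*a*b - 1/18*b**4 + 1/6*b**3 + 5/9*b**2 - 1/6*b - 1/2.
  reduce S modulo (f_1, f_2, f_3, h_4, h_5, h_6, h_7):
  remainder -722576017280/3548606747499*b - 722576017280/3548606747499 ≠ 0; add h_8 = -722576017280/3548606747499*b - 722576017280/3548606747499 to the basis.

The other S-polynomials (S(f_3,h_4), S(f_1,h_5), S(f_2,h_5), S(f_3,h_5), S(h_4,h_5), S(f_1,h_6), S(f_2,h_6), S(f_3,h_6), S(h_4,h_6), S(h_5,h_6), S(f_1,h_7), S(f_2,h_7), S(f_3,h_7), S(h_4,h_7), S(h_5,h_7), S(h_6,h_7), S(f_1,h_8), S(f_2,h_8), S(f_3,h_8), S(h_4,h_8), S(h_5,h_8), S(h_6,h_8), S(h_7,h_8)) all reduce to 0 modulo the current basis, so we have a Gröbner basis.
Inter-reduce: drop elements whose leading term is divisible by another's, tail-reduce, and make monic.
Reduced Gröbner basis: {a, b + 1}.
Label its elements g_1 = a, g_2 = b + 1.

Reduce p = -5*a**2 + 9*a*b + 4*b + 4 modulo G:
  leading term a**2: subtract (-5*a)·g_1 from -5*a**2 + 9*a*b + 4*b + 4 → 9*a*b + 4*b + 4
  leading term a*b: subtract (9*b)·g_1 from 9*a*b + 4*b + 4 → 4*b + 4
  leading term b: subtract (4)·g_2 from 4*b + 4 → 0
  normal form = 0.
Since the normal form is 0, p ∈ I.

Ideal membership is decidable via reduction modulo a Gröbner basis.

-5*a**2 + 9*a*b + 4*b + 4 lies in I (it reduces to 0).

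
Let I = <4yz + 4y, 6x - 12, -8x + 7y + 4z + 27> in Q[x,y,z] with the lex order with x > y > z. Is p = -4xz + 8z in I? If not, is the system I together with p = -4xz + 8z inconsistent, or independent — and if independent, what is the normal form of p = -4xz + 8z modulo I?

-4xz + 8z lies in I (it reduces to 0).

First compute the reduced Gröbner basis of I by Buchberger's algorithm.
f_1 = 4yz + 4y, LT = yz.
f_2 = 6x - 12, LT = x.
f_3 = -8x + 7y + 4z + 27, LT = x.

S(f_2,f_3): lcm = x. S = \tfrac{7}{8}y + \tfrac{1}{2}z + \tfrac{11}{8}.
  leading term y: no divisor's leading term divides it; move \tfrac{7}{8}y to the remainder.
  leading term z: no divisor's leading term divides it; move \tfrac{1}{2}z to the remainder.
  leading term 1: no divisor's leading term divides it; move \tfrac{11}{8} to the remainder.
  remainder \tfrac{7}{8}y + \tfrac{1}{2}z + \tfrac{11}{8} ≠ 0; add h_4 = \tfrac{7}{8}y + \tfrac{1}{2}z + \tfrac{11}{8} to the basis.

S(f_1,h_4): lcm = yz. S = y - \tfrac{4}{7}z^{2} - \tfrac{11}{7}z.
  leading term y: subtract (\tfrac{8}{7})·h_4 from y - \tfrac{4}{7}z^{2} - \tfrac{11}{7}z → -\tfrac{4}{7}z^{2} - \tfrac{15}{7}z - \tfrac{11}{7}
  leading term z^{2}: no divisor's leading term divides it; move -\tfrac{4}{7}z^{2} to the remainder.
  leading term z: no divisor's leading term divides it; move -\tfrac{15}{7}z to the remainder.
  leading term 1: no divisor's leading term divides it; move -\tfrac{11}{7} to the remainder.
  remainder -\tfrac{4}{7}z^{2} - \tfrac{15}{7}z - \tfrac{11}{7} ≠ 0; add h_5 = -\tfrac{4}{7}z^{2} - \tfrac{15}{7}z - \tfrac{11}{7} to the basis.

The other S-polynomials (S(f_1,f_2), S(f_1,f_3), S(f_2,h_4), S(f_3,h_4), S(f_1,h_5), S(f_2,h_5), S(f_3,h_5), S(h_4,h_5)) all reduce to 0 modulo the current basis, so we have a Gröbner basis.
Inter-reduce: drop elements whose leading term is divisible by another's, tail-reduce, and make monic.
Reduced Gröbner basis: {x - 2, y + \tfrac{4}{7}z + \tfrac{11}{7}, z^{2} + \tfrac{15}{4}z + \tfrac{11}{4}}.
Label its elements g_1 = x - 2, g_2 = y + \tfrac{4}{7}z + \tfrac{11}{7}, g_3 = z^{2} + \tfrac{15}{4}z + \tfrac{11}{4}.

Reduce p = -4xz + 8z modulo G:
  leading term xz: subtract (-4z)·g_1 from -4xz + 8z → 0
  normal form = 0.
Since the normal form is 0, p ∈ I.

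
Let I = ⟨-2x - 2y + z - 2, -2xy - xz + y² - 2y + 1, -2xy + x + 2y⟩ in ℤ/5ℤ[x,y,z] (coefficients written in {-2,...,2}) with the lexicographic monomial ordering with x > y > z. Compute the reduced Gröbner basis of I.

f_1 = -2x - 2y + z - 2, LT = x.
f_2 = -2xy - xz + y² - 2y + 1, LT = xy.
f_3 = -2xy + x + 2y, LT = xy.

S(f_1,f_2): lcm = xy. S = 2xz - y² + 2yz - 2.
  leading term xz: subtract (-z)·f_1 from 2xz - y² + 2yz - 2 → -y² + z² - 2z - 2
  leading term y²: no divisor's leading term divides it; move -y² to the remainder.
  leading term z²: no divisor's leading term divides it; move z² to the remainder.
  leading term z: no divisor's leading term divides it; move -2z to the remainder.
  leading term 1: no divisor's leading term divides it; move -2 to the remainder.
  remainder -y² + z² - 2z - 2 ≠ 0; add g_4 = -y² + z² - 2z - 2 to the basis.

S(f_1,f_3): lcm = xy. S = -2x + y² + 2yz + 2y.
  leading term x: subtract (1)·f_1 from -2x + y² + 2yz + 2y → y² + 2yz - y - z + 2
  leading term y²: subtract (-1)·g_4 from y² + 2yz - y - z + 2 → 2yz - y + z² + 2z
  leading term yz: no divisor's leading term divides it; move 2yz to the remainder.
  leading term y: no divisor's leading term divides it; move -y to the remainder.
  leading term z²: no divisor's leading term divides it; move z² to the remainder.
  leading term z: no divisor's leading term divides it; move 2z to the remainder.
  remainder 2yz - y + z² + 2z ≠ 0; add g_5 = 2yz - y + z² + 2z to the basis.

S(f_3,g_4): lcm = xy². S = 2xy + xz² - 2xz - 2x - y².
  leading term xy: subtract (-y)·f_1 from 2xy + xz² - 2xz - 2x - y² → xz² - 2xz - 2x + 2y² + yz - 2y
  leading term xz²: subtract (2z²)·f_1 from xz² - 2xz - 2x + 2y² + yz - 2y → -2xz - 2x + 2y² - yz² + yz - 2y - 2z³ - z²
  leading term xz: subtract (z)·f_1 from -2xz - 2x + 2y² - yz² + yz - 2y - 2z³ - z² → -2x + 2y² - yz² - 2yz - 2y - 2z³ - 2z² + 2z
  leading term x: subtract (1)·f_1 from -2x + 2y² - yz² - 2yz - 2y - 2z³ - 2z² + 2z → 2y² - yz² - 2yz - 2z³ - 2z² + z + 2
  leading term y²: subtract (-2)·g_4 from 2y² - yz² - 2yz - 2z³ - 2z² + z + 2 → -yz² - 2yz - 2z³ + 2z - 2
  leading term yz²: subtract (2z)·g_5 from -yz² - 2yz - 2z³ + 2z - 2 → z³ + z² + 2z - 2
  leading term z³: no divisor's leading term divides it; move z³ to the remainder.
  leading term z²: no divisor's leading term divides it; move z² to the remainder.
  leading term z: no divisor's leading term divides it; move 2z to the remainder.
  leading term 1: no divisor's leading term divides it; move -2 to the remainder.
  remainder z³ + z² + 2z - 2 ≠ 0; add g_6 = z³ + z² + 2z - 2 to the basis.

The other S-polynomials (S(f_2,f_3), S(f_1,g_4), S(f_2,g_4), S(f_1,g_5), S(f_2,g_5), S(f_3,g_5), S(g_4,g_5), S(f_1,g_6), S(f_2,g_6), S(f_3,g_6), S(g_4,g_6), S(g_5,g_6)) all reduce to 0 modulo the current basis, so we have a Gröbner basis.
Inter-reduce: drop elements whose leading term is divisible by another's, tail-reduce, and make monic.

G = {x + y + 2z + 1, y² - z² + 2z + 2, yz + 2y - 2z² + z, z³ + z² + 2z - 2}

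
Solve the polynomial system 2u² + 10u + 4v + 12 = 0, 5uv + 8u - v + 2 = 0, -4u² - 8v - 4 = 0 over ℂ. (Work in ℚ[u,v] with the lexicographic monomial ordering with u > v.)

Compute a lex Gröbner basis by Buchberger's algorithm.
f_1 = 2u² + 10u + 4v + 12, LT = u².
f_2 = 5uv + 8u - v + 2, LT = uv.
f_3 = -4u² - 8v - 4, LT = u².

S(f_1,f_2): lcm = u²v. S = -8/5u² + 26/5uv - ⅖u + 2v² + 6v.
  reduce S modulo (f_1, f_2, f_3):
  remainder -18/25u + 2v² + 256/25v + 188/25 ≠ 0; add h_4 = -18/25u + 2v² + 256/25v + 188/25 to the basis.

S(f_1,f_3): lcm = u². S = 5u + 5.
  reduce S modulo (f_1, f_2, f_3, h_4):
  remainder 125/9v² + 640/9v + 515/9 ≠ 0; add h_5 = 125/9v² + 640/9v + 515/9 to the basis.

S(f_2,f_3): lcm = u²v. S = 8/5u² - ⅕uv + ⅖u - 2v² - v.
  reduce S modulo (f_1, f_2, f_3, h_4, h_5):
  remainder 6v + 6 ≠ 0; add h_6 = 6v + 6 to the basis.

The other S-polynomials (S(f_1,h_4), S(f_2,h_4), S(f_3,h_4), S(f_1,h_5), S(f_2,h_5), S(f_3,h_5), S(h_4,h_5), S(f_1,h_6), S(f_2,h_6), S(f_3,h_6), S(h_4,h_6), S(h_5,h_6)) all reduce to 0 modulo the current basis, so we have a Gröbner basis.
Inter-reduce: drop elements whose leading term is divisible by another's, tail-reduce, and make monic.
Reduced Gröbner basis: {u + 1, v + 1}.

Elimination: the polynomial v + 1 lies in the elimination ideal for v, so v ∈ {-1}. For each such v, the remaining basis elements (now univariate) give the rest of the solution.
  v = -1: the earlier basis element becomes u + 1 = 0, giving u = -1 — point (-1, -1).
This is the nonlinear analogue of row-reducing a linear system.

{(-1, -1)}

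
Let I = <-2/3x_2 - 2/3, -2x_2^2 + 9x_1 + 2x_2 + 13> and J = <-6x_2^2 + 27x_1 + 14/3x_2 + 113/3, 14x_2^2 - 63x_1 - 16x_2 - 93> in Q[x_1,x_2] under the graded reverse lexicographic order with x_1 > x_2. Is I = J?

Two ideals are equal iff their reduced Gröbner bases coincide (the reduced basis is unique for a fixed ordering).
Buchberger on the first generating set:
f_1 = -2/3x_2 - 2/3, LT = x_2.
f_2 = -2x_2^2 + 9x_1 + 2x_2 + 13, LT = x_2^2.

S(f_1,f_2): lcm = x_2^2. S = 9/2x_1 + 2x_2 + 13/2.
  leading term x_1: no divisor's leading term divides it; move 9/2x_1 to the remainder.
  leading term x_2: subtract (-3)·f_1 from 2x_2 + 13/2 → 9/2
  leading term 1: no divisor's leading term divides it; move 9/2 to the remainder.
  remainder 9/2x_1 + 9/2 ≠ 0; add g_3 = 9/2x_1 + 9/2 to the basis.

S(f_1,g_3): leading monomials are coprime, so the S-polynomial reduces to 0 (Buchberger's first criterion).
S(f_2,g_3): leading monomials are coprime, so the S-polynomial reduces to 0 (Buchberger's first criterion).
Every S-polynomial of the final basis reduces to 0, so we have a Gröbner basis.
Inter-reduce: drop elements whose leading term is divisible by another's, tail-reduce, and make monic.
Reduced Gröbner basis: {x_1 + 1, x_2 + 1}.

Buchberger on the second generating set:
h_1 = -6x_2^2 + 27x_1 + 14/3x_2 + 113/3, LT = x_2^2.
h_2 = 14x_2^2 - 63x_1 - 16x_2 - 93, LT = x_2^2.

S(h_1,h_2): lcm = x_2^2. S = 23/63x_2 + 23/63.
  leading term x_2: no divisor's leading term divides it; move 23/63x_2 to the remainder.
  leading term 1: no divisor's leading term divides it; move 23/63 to the remainder.
  remainder 23/63x_2 + 23/63 ≠ 0; add k_3 = 23/63x_2 + 23/63 to the basis.

S(h_1,k_3): lcm = x_2^2. S = -9/2x_1 - 16/9x_2 - 113/18.
  leading term x_1: no divisor's leading term divides it; move -9/2x_1 to the remainder.
  leading term x_2: subtract (-112/23)·k_3 from -16/9x_2 - 113/18 → -9/2
  leading term 1: no divisor's leading term divides it; move -9/2 to the remainder.
  remainder -9/2x_1 - 9/2 ≠ 0; add k_4 = -9/2x_1 - 9/2 to the basis.

S(h_2,k_3): lcm = x_2^2. S = -9/2x_1 - 15/7x_2 - 93/14.
  leading term x_1: subtract (1)·k_4 from -9/2x_1 - 15/7x_2 - 93/14 → -15/7x_2 - 15/7
  leading term x_2: subtract (-135/23)·k_3 from -15/7x_2 - 15/7 → 0
  remainder 0.

S(h_1,k_4): leading monomials are coprime, so the S-polynomial reduces to 0 (Buchberger's first criterion).
S(h_2,k_4): leading monomials are coprime, so the S-polynomial reduces to 0 (Buchberger's first criterion).
S(k_3,k_4): leading monomials are coprime, so the S-polynomial reduces to 0 (Buchberger's first criterion).
Every S-polynomial of the final basis reduces to 0, so we have a Gröbner basis.
Inter-reduce: drop elements whose leading term is divisible by another's, tail-reduce, and make monic.
Reduced Gröbner basis: {x_1 + 1, x_2 + 1}.

These coincide, so the ideals are equal.

Yes, the ideals are equal.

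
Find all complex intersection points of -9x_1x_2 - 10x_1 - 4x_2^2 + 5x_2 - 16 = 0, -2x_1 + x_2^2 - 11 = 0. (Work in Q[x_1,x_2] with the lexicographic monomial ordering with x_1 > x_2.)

Compute a lex Gröbner basis by Buchberger's algorithm.
f_1 = -9x_1x_2 - 10x_1 - 4x_2^2 + 5x_2 - 16, LT = x_1x_2.
f_2 = -2x_1 + x_2^2 - 11, LT = x_1.

S(f_1,f_2): lcm = x_1x_2. S = 10/9x_1 + 1/2x_2^3 + 4/9x_2^2 - 109/18x_2 + 16/9.
  leading term x_1: subtract (-5/9)·f_2 from 10/9x_1 + 1/2x_2^3 + 4/9x_2^2 - 109/18x_2 + 16/9 → 1/2x_2^3 + x_2^2 - 109/18x_2 - 13/3
  leading term x_2^3: no divisor's leading term divides it; move 1/2x_2^3 to the remainder.
  leading term x_2^2: no divisor's leading term divides it; move x_2^2 to the remainder.
  leading term x_2: no divisor's leading term divides it; move -109/18x_2 to the remainder.
  leading term 1: no divisor's leading term divides it; move -13/3 to the remainder.
  remainder 1/2x_2^3 + x_2^2 - 109/18x_2 - 13/3 ≠ 0; add h_3 = 1/2x_2^3 + x_2^2 - 109/18x_2 - 13/3 to the basis.

The other S-polynomials (S(f_1,h_3), S(f_2,h_3)) all reduce to 0 modulo the current basis, so we have a Gröbner basis.
Inter-reduce: drop elements whose leading term is divisible by another's, tail-reduce, and make monic.
Reduced Gröbner basis: {x_1 - 1/2x_2^2 + 11/2, x_2^3 + 2x_2^2 - 109/9x_2 - 26/3}.

The lex basis is triangular: the last element involves only x_2. Solving x_2^3 + 2x_2^2 - 109/9x_2 - 26/3 = 0 gives x_2 ∈ {-13/3, -2/3, 3}; substituting each value into the earlier elements determines the remaining variables.
  x_2 = -13/3: the earlier basis element becomes x_1 - 35/9 = 0, giving x_1 = 35/9 — point (35/9, -13/3).
  x_2 = -2/3: the earlier basis element becomes x_1 + 95/18 = 0, giving x_1 = -95/18 — point (-95/18, -2/3).
  x_2 = 3: the earlier basis element becomes x_1 + 1 = 0, giving x_1 = -1 — point (-1, 3).
Each listed point satisfies every original equation (direct substitution).

{(35/9, -13/3), (-95/18, -2/3), (-1, 3)}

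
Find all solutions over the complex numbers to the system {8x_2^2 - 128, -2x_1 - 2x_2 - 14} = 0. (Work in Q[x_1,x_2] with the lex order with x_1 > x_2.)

Compute a lex Gröbner basis by Buchberger's algorithm.
f_1 = 8x_2^2 - 128, LT = x_2^2.
f_2 = -2x_1 - 2x_2 - 14, LT = x_1.

The S-polynomials (S(f_1,f_2)) all reduce to 0 modulo the current basis, so we have a Gröbner basis.
Inter-reduce: drop elements whose leading term is divisible by another's, tail-reduce, and make monic.
Reduced Gröbner basis: {x_1 + x_2 + 7, x_2^2 - 16}.

Elimination: the polynomial x_2^2 - 16 lies in the elimination ideal for x_2, so x_2 ∈ {-4, 4}. For each such x_2, the remaining basis elements (now univariate) give the rest of the solution.
  x_2 = -4: the earlier basis element becomes x_1 + 3 = 0, giving x_1 = -3 — point (-3, -4).
  x_2 = 4: the earlier basis element becomes x_1 + 11 = 0, giving x_1 = -11 — point (-11, 4).

{(-3, -4), (-11, 4)}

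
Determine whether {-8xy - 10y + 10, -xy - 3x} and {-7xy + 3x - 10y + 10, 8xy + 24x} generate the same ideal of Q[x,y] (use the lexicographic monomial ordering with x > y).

Since reduced Gröbner bases are canonical representatives of ideals under a given ordering, it suffices to compute and compare them.
Buchberger on the first generating set:
f_1 = -8xy - 10y + 10, LT = xy.
f_2 = -xy - 3x, LT = xy.

S(f_1,f_2): lcm = xy. S = -3x + \tfrac{5}{4}y - \tfrac{5}{4}.
  leading term x: no divisor's leading term divides it; move -3x to the remainder.
  leading term y: no divisor's leading term divides it; move \tfrac{5}{4}y to the remainder.
  leading term 1: no divisor's leading term divides it; move -\tfrac{5}{4} to the remainder.
  remainder -3x + \tfrac{5}{4}y - \tfrac{5}{4} ≠ 0; add g_3 = -3x + \tfrac{5}{4}y - \tfrac{5}{4} to the basis.

S(f_1,g_3): lcm = xy. S = \tfrac{5}{12}y^{2} + \tfrac{5}{6}y - \tfrac{5}{4}.
  leading term y^{2}: no divisor's leading term divides it; move \tfrac{5}{12}y^{2} to the remainder.
  leading term y: no divisor's leading term divides it; move \tfrac{5}{6}y to the remainder.
  leading term 1: no divisor's leading term divides it; move -\tfrac{5}{4} to the remainder.
  remainder \tfrac{5}{12}y^{2} + \tfrac{5}{6}y - \tfrac{5}{4} ≠ 0; add g_4 = \tfrac{5}{12}y^{2} + \tfrac{5}{6}y - \tfrac{5}{4} to the basis.

S(f_2,g_3): lcm = xy. S = 3x + \tfrac{5}{12}y^{2} - \tfrac{5}{12}y.
  leading term x: subtract (-1)·g_3 from 3x + \tfrac{5}{12}y^{2} - \tfrac{5}{12}y → \tfrac{5}{12}y^{2} + \tfrac{5}{6}y - \tfrac{5}{4}
  leading term y^{2}: subtract (1)·g_4 from \tfrac{5}{12}y^{2} + \tfrac{5}{6}y - \tfrac{5}{4} → 0
  remainder 0.

S(f_1,g_4): lcm = xy^{2}. S = -2xy + 3x + \tfrac{5}{4}y^{2} - \tfrac{5}{4}y.
  leading term xy: subtract (\tfrac{1}{4})·f_1 from -2xy + 3x + \tfrac{5}{4}y^{2} - \tfrac{5}{4}y → 3x + \tfrac{5}{4}y^{2} + \tfrac{5}{4}y - \tfrac{5}{2}
  leading term x: subtract (-1)·g_3 from 3x + \tfrac{5}{4}y^{2} + \tfrac{5}{4}y - \tfrac{5}{2} → \tfrac{5}{4}y^{2} + \tfrac{5}{2}y - \tfrac{15}{4}
  leading term y^{2}: subtract (3)·g_4 from \tfrac{5}{4}y^{2} + \tfrac{5}{2}y - \tfrac{15}{4} → 0
  remainder 0.

S(f_2,g_4): lcm = xy^{2}. S = xy + 3x.
  leading term xy: subtract (-\tfrac{1}{8})·f_1 from xy + 3x → 3x - \tfrac{5}{4}y + \tfrac{5}{4}
  leading term x: subtract (-1)·g_3 from 3x - \tfrac{5}{4}y + \tfrac{5}{4} → 0
  remainder 0.

S(g_3,g_4): leading monomials are coprime, so the S-polynomial reduces to 0 (Buchberger's first criterion).
Every S-polynomial of the final basis reduces to 0, so we have a Gröbner basis.
Inter-reduce: drop elements whose leading term is divisible by another's, tail-reduce, and make monic.
Reduced Gröbner basis: {x - \tfrac{5}{12}y + \tfrac{5}{12}, y^{2} + 2y - 3}.

Buchberger on the second generating set:
h_1 = -7xy + 3x - 10y + 10, LT = xy.
h_2 = 8xy + 24x, LT = xy.

S(h_1,h_2): lcm = xy. S = -\tfrac{24}{7}x + \tfrac{10}{7}y - \tfrac{10}{7}.
  leading term x: no divisor's leading term divides it; move -\tfrac{24}{7}x to the remainder.
  leading term y: no divisor's leading term divides it; move \tfrac{10}{7}y to the remainder.
  leading term 1: no divisor's leading term divides it; move -\tfrac{10}{7} to the remainder.
  remainder -\tfrac{24}{7}x + \tfrac{10}{7}y - \tfrac{10}{7} ≠ 0; add k_3 = -\tfrac{24}{7}x + \tfrac{10}{7}y - \tfrac{10}{7} to the basis.

S(h_1,k_3): lcm = xy. S = -\tfrac{3}{7}x + \tfrac{5}{12}y^{2} + \tfrac{85}{84}y - \tfrac{10}{7}.
  leading term x: subtract (\tfrac{1}{8})·k_3 from -\tfrac{3}{7}x + \tfrac{5}{12}y^{2} + \tfrac{85}{84}y - \tfrac{10}{7} → \tfrac{5}{12}y^{2} + \tfrac{5}{6}y - \tfrac{5}{4}
  leading term y^{2}: no divisor's leading term divides it; move \tfrac{5}{12}y^{2} to the remainder.
  leading term y: no divisor's leading term divides it; move \tfrac{5}{6}y to the remainder.
  leading term 1: no divisor's leading term divides it; move -\tfrac{5}{4} to the remainder.
  remainder \tfrac{5}{12}y^{2} + \tfrac{5}{6}y - \tfrac{5}{4} ≠ 0; add k_4 = \tfrac{5}{12}y^{2} + \tfrac{5}{6}y - \tfrac{5}{4} to the basis.

S(h_2,k_3): lcm = xy. S = 3x + \tfrac{5}{12}y^{2} - \tfrac{5}{12}y.
  leading term x: subtract (-\tfrac{7}{8})·k_3 from 3x + \tfrac{5}{12}y^{2} - \tfrac{5}{12}y → \tfrac{5}{12}y^{2} + \tfrac{5}{6}y - \tfrac{5}{4}
  leading term y^{2}: subtract (1)·k_4 from \tfrac{5}{12}y^{2} + \tfrac{5}{6}y - \tfrac{5}{4} → 0
  remainder 0.

S(h_1,k_4): lcm = xy^{2}. S = -\tfrac{17}{7}xy + 3x + \tfrac{10}{7}y^{2} - \tfrac{10}{7}y.
  leading term xy: subtract (\tfrac{17}{49})·h_1 from -\tfrac{17}{7}xy + 3x + \tfrac{10}{7}y^{2} - \tfrac{10}{7}y → \tfrac{96}{49}x + \tfrac{10}{7}y^{2} + \tfrac{100}{49}y - \tfrac{170}{49}
  leading term x: subtract (-\tfrac{4}{7})·k_3 from \tfrac{96}{49}x + \tfrac{10}{7}y^{2} + \tfrac{100}{49}y - \tfrac{170}{49} → \tfrac{10}{7}y^{2} + \tfrac{20}{7}y - \tfrac{30}{7}
  leading term y^{2}: subtract (\tfrac{24}{7})·k_4 from \tfrac{10}{7}y^{2} + \tfrac{20}{7}y - \tfrac{30}{7} → 0
  remainder 0.

S(h_2,k_4): lcm = xy^{2}. S = xy + 3x.
  leading term xy: subtract (-\tfrac{1}{7})·h_1 from xy + 3x → \tfrac{24}{7}x - \tfrac{10}{7}y + \tfrac{10}{7}
  leading term x: subtract (-1)·k_3 from \tfrac{24}{7}x - \tfrac{10}{7}y + \tfrac{10}{7} → 0
  remainder 0.

S(k_3,k_4): leading monomials are coprime, so the S-polynomial reduces to 0 (Buchberger's first criterion).
Every S-polynomial of the final basis reduces to 0, so we have a Gröbner basis.
Inter-reduce: drop elements whose leading term is divisible by another's, tail-reduce, and make monic.
Reduced Gröbner basis: {x - \tfrac{5}{12}y + \tfrac{5}{12}, y^{2} + 2y - 3}.

Same reduced basis, so the two generating sets span the same ideal.

Yes, the ideals are equal.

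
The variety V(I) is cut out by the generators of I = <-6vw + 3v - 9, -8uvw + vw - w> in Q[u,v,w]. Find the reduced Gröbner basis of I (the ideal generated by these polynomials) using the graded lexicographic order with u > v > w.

f_1 = -6vw + 3v - 9, LT = vw.
f_2 = -8uvw + vw - w, LT = uvw.

S(f_1,f_2): lcm = uvw. S = -1/2uv + 1/8vw + 3/2u - 1/8w.
  leading term uv: no divisor's leading term divides it; move -1/2uv to the remainder.
  leading term vw: subtract (-1/48)·f_1 from 1/8vw + 3/2u - 1/8w → 3/2u + 1/16v - 1/8w - 3/16
  leading term u: no divisor's leading term divides it; move 3/2u to the remainder.
  leading term v: no divisor's leading term divides it; move 1/16v to the remainder.
  leading term w: no divisor's leading term divides it; move -1/8w to the remainder.
  leading term 1: no divisor's leading term divides it; move -3/16 to the remainder.
  remainder -1/2uv + 3/2u + 1/16v - 1/8w - 3/16 ≠ 0; add g_3 = -1/2uv + 3/2u + 1/16v - 1/8w - 3/16 to the basis.

S(f_1,g_3): lcm = uvw. S = -1/2uv + 3uw + 1/8vw - 1/4w^2 + 3/2u - 3/8w.
  leading term uv: subtract (1)·g_3 from -1/2uv + 3uw + 1/8vw - 1/4w^2 + 3/2u - 3/8w → 3uw + 1/8vw - 1/4w^2 - 1/16v - 1/4w + 3/16
  leading term uw: no divisor's leading term divides it; move 3uw to the remainder.
  leading term vw: subtract (-1/48)·f_1 from 1/8vw - 1/4w^2 - 1/16v - 1/4w + 3/16 → -1/4w^2 - 1/4w
  leading term w^2: no divisor's leading term divides it; move -1/4w^2 to the remainder.
  leading term w: no divisor's leading term divides it; move -1/4w to the remainder.
  remainder 3uw - 1/4w^2 - 1/4w ≠ 0; add g_4 = 3uw - 1/4w^2 - 1/4w to the basis.

The other S-polynomials (S(f_2,g_3), S(f_1,g_4), S(f_2,g_4), S(g_3,g_4)) all reduce to 0 modulo the current basis, so we have a Gröbner basis.
Inter-reduce: drop elements whose leading term is divisible by another's, tail-reduce, and make monic.

G = {uv - 3u - 1/8v + 1/4w + 3/8, uw - 1/12w^2 - 1/12w, vw - 1/2v + 3/2}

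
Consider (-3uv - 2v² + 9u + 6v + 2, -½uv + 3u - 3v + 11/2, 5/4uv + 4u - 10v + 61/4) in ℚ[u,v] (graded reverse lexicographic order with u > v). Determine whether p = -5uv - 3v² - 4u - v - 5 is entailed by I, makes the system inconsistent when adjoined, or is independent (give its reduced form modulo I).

First compute the reduced Gröbner basis of I by Buchberger's algorithm.
f_1 = -3uv - 2v² + 9u + 6v + 2, LT = uv.
f_2 = -½uv + 3u - 3v + 11/2, LT = uv.
f_3 = 5/4uv + 4u - 10v + 61/4, LT = uv.

S(f_1,f_2): lcm = uv. S = ⅔v² + 3u - 8v + 31/3.
  leading term v²: no divisor's leading term divides it; move ⅔v² to the remainder.
  leading term u: no divisor's leading term divides it; move 3u to the remainder.
  leading term v: no divisor's leading term divides it; move -8v to the remainder.
  leading term 1: no divisor's leading term divides it; move 31/3 to the remainder.
  remainder ⅔v² + 3u - 8v + 31/3 ≠ 0; add h_4 = ⅔v² + 3u - 8v + 31/3 to the basis.

S(f_1,f_3): lcm = uv. S = ⅔v² - 31/5u + 6v - 193/15.
  leading term v²: subtract (1)·h_4 from ⅔v² - 31/5u + 6v - 193/15 → -46/5u + 14v - 116/5
  leading term u: no divisor's leading term divides it; move -46/5u to the remainder.
  leading term v: no divisor's leading term divides it; move 14v to the remainder.
  leading term 1: no divisor's leading term divides it; move -116/5 to the remainder.
  remainder -46/5u + 14v - 116/5 ≠ 0; add h_5 = -46/5u + 14v - 116/5 to the basis.

S(f_1,h_4): lcm = uv². S = ⅔v³ - 9/2u² + 9uv - 2v² - 31/2u - ⅔v.
  leading term v³: subtract (v)·h_4 from ⅔v³ - 9/2u² + 9uv - 2v² - 31/2u - ⅔v → -9/2u² + 6uv + 6v² - 31/2u - 11v
  leading term u²: subtract (45/92u)·h_5 from -9/2u² + 6uv + 6v² - 31/2u - 11v → -39/46uv + 6v² - 191/46u - 11v
  leading term uv: subtract (13/46)·f_1 from -39/46uv + 6v² - 191/46u - 11v → 151/23v² - 154/23u - 292/23v - 13/23
  leading term v²: subtract (453/46)·h_4 from 151/23v² - 154/23u - 292/23v - 13/23 → -1667/46u + 1520/23v - 4707/46
  leading term u: subtract (8335/2116)·h_5 from -1667/46u + 1520/23v - 4707/46 → 11575/1058v - 11575/1058
  leading term v: no divisor's leading term divides it; move 11575/1058v to the remainder.
  leading term 1: no divisor's leading term divides it; move -11575/1058 to the remainder.
  remainder 11575/1058v - 11575/1058 ≠ 0; add h_6 = 11575/1058v - 11575/1058 to the basis.

The other S-polynomials (S(f_2,f_3), S(f_2,h_4), S(f_3,h_4), S(f_1,h_5), S(f_2,h_5), S(f_3,h_5), S(h_4,h_5), S(f_1,h_6), S(f_2,h_6), S(f_3,h_6), S(h_4,h_6), S(h_5,h_6)) all reduce to 0 modulo the current basis, so we have a Gröbner basis.
Inter-reduce: drop elements whose leading term is divisible by another's, tail-reduce, and make monic.
Reduced Gröbner basis: {u + 1, v - 1}.
Label its elements g_1 = u + 1, g_2 = v - 1.

Reduce p = -5uv - 3v² - 4u - v - 5 modulo G:
  leading term uv: subtract (-5v)·g_1 from -5uv - 3v² - 4u - v - 5 → -3v² - 4u + 4v - 5
  leading term v²: subtract (-3v)·g_2 from -3v² - 4u + 4v - 5 → -4u + v - 5
  leading term u: subtract (-4)·g_1 from -4u + v - 5 → v - 1
  leading term v: subtract (1)·g_2 from v - 1 → 0
  normal form = 0.
Since the normal form is 0, p ∈ I.

-5uv - 3v² - 4u - v - 5 lies in I (it reduces to 0).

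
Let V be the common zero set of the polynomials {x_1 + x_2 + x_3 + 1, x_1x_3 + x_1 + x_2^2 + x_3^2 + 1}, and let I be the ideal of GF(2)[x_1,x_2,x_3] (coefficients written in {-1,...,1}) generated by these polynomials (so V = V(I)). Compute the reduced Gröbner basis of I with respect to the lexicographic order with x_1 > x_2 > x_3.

f_1 = x_1 + x_2 + x_3 + 1, LT = x_1.
f_2 = x_1x_3 + x_1 + x_2^2 + x_3^2 + 1, LT = x_1x_3.

S(f_1,f_2): lcm = x_1x_3. S = x_1 + x_2^2 + x_2x_3 + x_3 + 1.
  reduce S modulo (f_1, f_2):
  remainder x_2^2 + x_2x_3 + x_2 ≠ 0; add g_3 = x_2^2 + x_2x_3 + x_2 to the basis.

The other S-polynomials (S(f_1,g_3), S(f_2,g_3)) all reduce to 0 modulo the current basis, so we have a Gröbner basis.
Inter-reduce: drop elements whose leading term is divisible by another's, tail-reduce, and make monic.

G = {x_1 + x_2 + x_3 + 1, x_2^2 + x_2x_3 + x_2}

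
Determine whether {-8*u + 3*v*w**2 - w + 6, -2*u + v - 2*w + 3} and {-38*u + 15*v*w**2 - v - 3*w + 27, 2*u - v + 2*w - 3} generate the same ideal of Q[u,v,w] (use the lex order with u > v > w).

Yes, the ideals are equal.

Two ideals are equal iff their reduced Gröbner bases coincide (the reduced basis is unique for a fixed ordering).
Buchberger on the first generating set:
f_1 = -8*u + 3*v*w**2 - w + 6, LT = u.
f_2 = -2*u + v - 2*w + 3, LT = u.

S(f_1,f_2): lcm = u. S = -3/8*v*w**2 + 1/2*v - 7/8*w + 3/4.
  leading term v*w**2: no divisor's leading term divides it; move -3/8*v*w**2 to the remainder.
  leading term v: no divisor's leading term divides it; move 1/2*v to the remainder.
  leading term w: no divisor's leading term divides it; move -7/8*w to the remainder.
  leading term 1: no divisor's leading term divides it; move 3/4 to the remainder.
  remainder -3/8*v*w**2 + 1/2*v - 7/8*w + 3/4 ≠ 0; add g_3 = -3/8*v*w**2 + 1/2*v - 7/8*w + 3/4 to the basis.

S(f_1,g_3): leading monomials are coprime, so the S-polynomial reduces to 0 (Buchberger's first criterion).
S(f_2,g_3): leading monomials are coprime, so the S-polynomial reduces to 0 (Buchberger's first criterion).
Every S-polynomial of the final basis reduces to 0, so we have a Gröbner basis.
Inter-reduce: drop elements whose leading term is divisible by another's, tail-reduce, and make monic.
Reduced Gröbner basis: {u - 1/2*v + w - 3/2, v*w**2 - 4/3*v + 7/3*w - 2}.

Buchberger on the second generating set:
h_1 = -38*u + 15*v*w**2 - v - 3*w + 27, LT = u.
h_2 = 2*u - v + 2*w - 3, LT = u.

S(h_1,h_2): lcm = u. S = -15/38*v*w**2 + 10/19*v - 35/38*w + 15/19.
  leading term v*w**2: no divisor's leading term divides it; move -15/38*v*w**2 to the remainder.
  leading term v: no divisor's leading term divides it; move 10/19*v to the remainder.
  leading term w: no divisor's leading term divides it; move -35/38*w to the remainder.
  leading term 1: no divisor's leading term divides it; move 15/19 to the remainder.
  remainder -15/38*v*w**2 + 10/19*v - 35/38*w + 15/19 ≠ 0; add k_3 = -15/38*v*w**2 + 10/19*v - 35/38*w + 15/19 to the basis.

S(h_1,k_3): leading monomials are coprime, so the S-polynomial reduces to 0 (Buchberger's first criterion).
S(h_2,k_3): leading monomials are coprime, so the S-polynomial reduces to 0 (Buchberger's first criterion).
Every S-polynomial of the final basis reduces to 0, so we have a Gröbner basis.
Inter-reduce: drop elements whose leading term is divisible by another's, tail-reduce, and make monic.
Reduced Gröbner basis: {u - 1/2*v + w - 3/2, v*w**2 - 4/3*v + 7/3*w - 2}.

The two bases agree; hence the ideals are identical.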